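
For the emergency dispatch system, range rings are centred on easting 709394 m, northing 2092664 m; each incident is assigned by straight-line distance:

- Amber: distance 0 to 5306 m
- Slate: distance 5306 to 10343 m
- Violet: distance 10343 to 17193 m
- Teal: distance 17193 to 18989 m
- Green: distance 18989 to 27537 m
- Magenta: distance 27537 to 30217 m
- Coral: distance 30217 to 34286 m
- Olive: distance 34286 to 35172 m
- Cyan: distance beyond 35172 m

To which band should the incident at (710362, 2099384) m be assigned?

Slate

Distance = √((710362−709394)² + (2099384−2092664)²) = √(937024.000 + 45158400.000) = 6789.361 m.
5306 ≤ 6789.361 < 10343 → Slate.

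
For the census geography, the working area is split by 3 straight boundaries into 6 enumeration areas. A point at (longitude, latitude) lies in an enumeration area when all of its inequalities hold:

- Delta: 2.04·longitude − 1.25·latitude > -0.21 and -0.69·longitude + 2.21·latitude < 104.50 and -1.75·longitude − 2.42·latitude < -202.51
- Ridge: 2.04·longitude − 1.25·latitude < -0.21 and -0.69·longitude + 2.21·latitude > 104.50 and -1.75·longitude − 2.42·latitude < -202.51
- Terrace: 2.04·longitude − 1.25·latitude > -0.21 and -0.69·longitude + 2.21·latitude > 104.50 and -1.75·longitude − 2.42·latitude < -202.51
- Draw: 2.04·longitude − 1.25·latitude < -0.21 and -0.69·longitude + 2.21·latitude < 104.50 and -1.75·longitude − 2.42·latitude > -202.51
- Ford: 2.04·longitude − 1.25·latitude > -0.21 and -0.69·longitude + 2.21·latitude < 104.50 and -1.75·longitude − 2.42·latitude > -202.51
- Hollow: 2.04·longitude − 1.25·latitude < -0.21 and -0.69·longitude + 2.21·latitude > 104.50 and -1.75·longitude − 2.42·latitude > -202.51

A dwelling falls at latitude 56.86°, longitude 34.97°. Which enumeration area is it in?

Ford

2.04·34.97 − 1.25·56.86 = 0.264, which is > -0.21
-0.69·34.97 + 2.21·56.86 = 101.531, which is < 104.50
-1.75·34.97 − 2.42·56.86 = -198.799, which is > -202.51
This sign pattern matches Ford.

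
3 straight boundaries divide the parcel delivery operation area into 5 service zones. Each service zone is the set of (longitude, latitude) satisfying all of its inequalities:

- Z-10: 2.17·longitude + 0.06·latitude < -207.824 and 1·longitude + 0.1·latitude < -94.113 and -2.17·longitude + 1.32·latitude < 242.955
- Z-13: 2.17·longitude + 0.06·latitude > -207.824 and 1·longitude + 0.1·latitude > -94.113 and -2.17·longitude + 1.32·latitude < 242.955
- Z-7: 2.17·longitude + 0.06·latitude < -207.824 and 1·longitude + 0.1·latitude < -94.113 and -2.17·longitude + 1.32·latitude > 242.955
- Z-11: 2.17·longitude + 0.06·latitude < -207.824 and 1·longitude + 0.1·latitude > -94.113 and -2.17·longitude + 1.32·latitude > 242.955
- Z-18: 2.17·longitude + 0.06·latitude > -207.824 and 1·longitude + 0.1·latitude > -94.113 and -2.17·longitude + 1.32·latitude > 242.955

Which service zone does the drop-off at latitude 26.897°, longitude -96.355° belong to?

Z-18

2.17·-96.355 + 0.06·26.897 = -207.477, which is > -207.824
1·-96.355 + 0.1·26.897 = -93.665, which is > -94.113
-2.17·-96.355 + 1.32·26.897 = 244.594, which is > 242.955
This sign pattern matches Z-18.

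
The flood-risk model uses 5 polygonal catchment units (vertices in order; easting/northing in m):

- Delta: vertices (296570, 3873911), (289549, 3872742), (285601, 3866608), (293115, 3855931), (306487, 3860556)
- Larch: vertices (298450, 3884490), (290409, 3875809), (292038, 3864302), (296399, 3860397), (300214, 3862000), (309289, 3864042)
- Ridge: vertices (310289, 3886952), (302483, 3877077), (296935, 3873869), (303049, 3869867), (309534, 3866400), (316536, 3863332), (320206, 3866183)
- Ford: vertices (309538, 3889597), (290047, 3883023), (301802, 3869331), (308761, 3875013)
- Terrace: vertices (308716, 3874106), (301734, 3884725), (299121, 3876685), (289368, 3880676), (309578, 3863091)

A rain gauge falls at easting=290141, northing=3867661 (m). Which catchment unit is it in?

Delta

Cast a ray rightward from (290141, 3867661). For each polygon, the edges (by vertex number in listed order) whose endpoints lie on opposite sides of northing = 3867661, where each meets that height, and whether that is right or left of the point:
Delta: 2–3 at easting≈286278.7 (left), 5–1 at easting≈301211.1 (right) → 1 crossing.
Larch: 2–3 at easting≈291562.5 (right), 6–1 at easting≈307370.7 (right) → 2 crossings.
Ridge: 4–5 at easting≈307175.3 (right), 7–1 at easting≈319500.3 (right) → 2 crossings.
Ford: no edge straddles that height → 0 crossings.
Terrace: 4–5 at easting≈304325.8 (right), 5–1 at easting≈309220.4 (right) → 2 crossings.
Only Delta has an odd count, so the point is inside Delta.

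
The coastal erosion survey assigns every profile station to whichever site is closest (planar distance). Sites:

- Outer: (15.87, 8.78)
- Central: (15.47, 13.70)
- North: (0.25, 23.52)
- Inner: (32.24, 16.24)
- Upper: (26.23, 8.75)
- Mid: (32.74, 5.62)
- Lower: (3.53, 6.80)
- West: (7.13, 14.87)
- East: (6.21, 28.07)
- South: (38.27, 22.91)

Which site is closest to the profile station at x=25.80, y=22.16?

Squared distances to each site:
Outer: 277.629; Central: 178.281; North: 654.652; Inner: 76.520; Upper: 180.013; Mid: 321.735; Lower: 731.882; West: 401.713; East: 418.696; South: 156.063.
Minimum at Inner.

Inner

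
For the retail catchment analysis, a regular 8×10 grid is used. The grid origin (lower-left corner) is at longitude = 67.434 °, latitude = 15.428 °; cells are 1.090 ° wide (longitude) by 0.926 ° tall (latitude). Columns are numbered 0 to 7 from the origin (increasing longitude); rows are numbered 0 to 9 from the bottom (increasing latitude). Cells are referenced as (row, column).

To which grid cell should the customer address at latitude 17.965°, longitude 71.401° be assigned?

Column index: ⌊(71.401 − 67.434) / 1.090⌋ = ⌊3.639⌋ = 3
Row offset from origin: ⌊(17.965 − 15.428) / 0.926⌋ = ⌊2.740⌋ = 2 → row 2

(2, 3)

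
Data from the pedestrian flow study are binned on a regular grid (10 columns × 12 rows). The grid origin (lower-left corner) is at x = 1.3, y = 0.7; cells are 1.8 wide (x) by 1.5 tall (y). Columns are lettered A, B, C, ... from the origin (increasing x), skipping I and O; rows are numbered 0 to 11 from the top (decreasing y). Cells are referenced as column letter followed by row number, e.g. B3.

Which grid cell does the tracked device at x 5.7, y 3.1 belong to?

Column index: ⌊(5.7 − 1.3) / 1.8⌋ = ⌊2.444⌋ = 2 → column C
Row offset from origin: ⌊(3.1 − 0.7) / 1.5⌋ = ⌊1.600⌋ = 1 → row 10 (counted from top)

C10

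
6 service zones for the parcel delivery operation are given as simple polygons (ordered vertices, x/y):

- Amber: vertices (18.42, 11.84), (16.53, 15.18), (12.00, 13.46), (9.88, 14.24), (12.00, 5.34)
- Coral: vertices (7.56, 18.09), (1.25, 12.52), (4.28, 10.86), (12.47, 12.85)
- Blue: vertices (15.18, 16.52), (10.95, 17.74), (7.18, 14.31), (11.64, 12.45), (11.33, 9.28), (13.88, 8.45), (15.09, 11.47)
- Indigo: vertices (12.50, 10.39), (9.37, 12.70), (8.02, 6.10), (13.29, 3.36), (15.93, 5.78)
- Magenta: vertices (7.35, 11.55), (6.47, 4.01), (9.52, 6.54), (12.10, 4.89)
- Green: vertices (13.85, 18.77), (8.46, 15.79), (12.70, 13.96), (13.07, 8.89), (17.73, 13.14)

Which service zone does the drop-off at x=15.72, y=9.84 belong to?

Amber

Cast a ray rightward from (15.72, 9.84). For each polygon, the edges (by vertex number in listed order) whose endpoints lie on opposite sides of y = 9.84, where each meets that height, and whether that is right or left of the point:
Amber: 4–5 at x≈10.928 (left), 5–1 at x≈16.445 (right) → 1 crossing.
Coral: no edge straddles that height → 0 crossings.
Blue: 4–5 at x≈11.385 (left), 6–7 at x≈14.437 (left) → 0 crossings.
Indigo: 2–3 at x≈8.785 (left), 5–1 at x≈12.909 (left) → 0 crossings.
Magenta: 1–2 at x≈7.150 (left), 4–1 at x≈8.570 (left) → 0 crossings.
Green: 3–4 at x≈13.001 (left), 4–5 at x≈14.112 (left) → 0 crossings.
Only Amber has an odd count, so the point is inside Amber.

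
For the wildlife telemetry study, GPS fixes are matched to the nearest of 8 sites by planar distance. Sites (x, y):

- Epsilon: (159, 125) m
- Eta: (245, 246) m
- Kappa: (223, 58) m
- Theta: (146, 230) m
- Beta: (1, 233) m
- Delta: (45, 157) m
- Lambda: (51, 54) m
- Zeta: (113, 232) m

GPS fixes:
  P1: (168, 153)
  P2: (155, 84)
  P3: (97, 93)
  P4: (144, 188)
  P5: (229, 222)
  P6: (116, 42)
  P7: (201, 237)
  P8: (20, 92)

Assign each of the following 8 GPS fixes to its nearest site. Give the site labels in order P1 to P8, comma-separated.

Epsilon, Epsilon, Lambda, Theta, Eta, Lambda, Eta, Lambda

P1 → Epsilon (d²=865.00)
P2 → Epsilon (d²=1697.00)
P3 → Lambda (d²=3637.00)
P4 → Theta (d²=1768.00)
P5 → Eta (d²=832.00)
P6 → Lambda (d²=4369.00)
P7 → Eta (d²=2017.00)
P8 → Lambda (d²=2405.00)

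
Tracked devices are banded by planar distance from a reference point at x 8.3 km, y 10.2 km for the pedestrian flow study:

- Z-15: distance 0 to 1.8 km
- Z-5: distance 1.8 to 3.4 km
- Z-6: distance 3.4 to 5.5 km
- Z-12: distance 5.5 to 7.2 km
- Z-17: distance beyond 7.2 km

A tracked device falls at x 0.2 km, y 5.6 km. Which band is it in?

Distance = √((0.2−8.3)² + (5.6−10.2)²) = √(65.610 + 21.160) = 9.315 km.
7.2 ≤ 9.315 < ∞ → Z-17.

Z-17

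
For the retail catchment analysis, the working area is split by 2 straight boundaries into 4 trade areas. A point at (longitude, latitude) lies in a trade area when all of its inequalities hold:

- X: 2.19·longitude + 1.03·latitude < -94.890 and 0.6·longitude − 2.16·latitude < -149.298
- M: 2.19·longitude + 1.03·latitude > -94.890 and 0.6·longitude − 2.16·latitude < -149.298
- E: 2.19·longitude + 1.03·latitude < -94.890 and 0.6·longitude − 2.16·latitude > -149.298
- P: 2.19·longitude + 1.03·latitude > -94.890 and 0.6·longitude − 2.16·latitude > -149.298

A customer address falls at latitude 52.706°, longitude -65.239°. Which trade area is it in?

M

2.19·-65.239 + 1.03·52.706 = -88.586, which is > -94.890
0.6·-65.239 − 2.16·52.706 = -152.988, which is < -149.298
This sign pattern matches M.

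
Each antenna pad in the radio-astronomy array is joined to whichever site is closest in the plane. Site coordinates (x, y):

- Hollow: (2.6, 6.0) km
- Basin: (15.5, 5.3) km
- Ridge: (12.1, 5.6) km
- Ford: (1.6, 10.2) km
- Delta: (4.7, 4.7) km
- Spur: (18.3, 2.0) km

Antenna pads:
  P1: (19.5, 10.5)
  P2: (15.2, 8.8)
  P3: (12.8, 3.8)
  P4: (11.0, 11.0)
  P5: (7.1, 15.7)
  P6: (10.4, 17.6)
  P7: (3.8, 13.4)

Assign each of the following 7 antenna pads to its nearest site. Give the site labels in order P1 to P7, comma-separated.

P1 → Basin (d²=43.04)
P2 → Basin (d²=12.34)
P3 → Ridge (d²=3.73)
P4 → Ridge (d²=30.37)
P5 → Ford (d²=60.50)
P6 → Ford (d²=132.20)
P7 → Ford (d²=15.08)

Basin, Basin, Ridge, Ridge, Ford, Ford, Ford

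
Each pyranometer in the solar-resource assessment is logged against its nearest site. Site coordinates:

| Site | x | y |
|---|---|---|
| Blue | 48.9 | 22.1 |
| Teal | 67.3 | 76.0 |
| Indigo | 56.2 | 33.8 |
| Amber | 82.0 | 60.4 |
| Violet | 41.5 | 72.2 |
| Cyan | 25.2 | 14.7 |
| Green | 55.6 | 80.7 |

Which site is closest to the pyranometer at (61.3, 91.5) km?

Green

Squared distances to each site:
Blue: 4970.120; Teal: 276.250; Indigo: 3355.300; Amber: 1395.700; Violet: 764.530; Cyan: 7201.450; Green: 149.130.
Minimum at Green.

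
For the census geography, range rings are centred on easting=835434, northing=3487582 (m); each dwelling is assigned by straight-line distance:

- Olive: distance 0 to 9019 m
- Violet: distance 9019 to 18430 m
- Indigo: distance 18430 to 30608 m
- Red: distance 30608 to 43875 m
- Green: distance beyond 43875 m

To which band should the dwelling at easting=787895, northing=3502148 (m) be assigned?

Distance = √((787895−835434)² + (3502148−3487582)²) = √(2259956521.000 + 212168356.000) = 49720.467 m.
43875 ≤ 49720.467 < ∞ → Green.

Green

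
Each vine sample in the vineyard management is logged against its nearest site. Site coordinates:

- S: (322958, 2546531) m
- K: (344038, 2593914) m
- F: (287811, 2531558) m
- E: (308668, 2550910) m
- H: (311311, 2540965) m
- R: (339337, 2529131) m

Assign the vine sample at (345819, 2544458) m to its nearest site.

Squared distances to each site:
S: 526922650.000; K: 2449067897.000; F: 3531338064.000; E: 1421825105.000; H: 1203003113.000; R: 276933253.000.
Minimum at R.

R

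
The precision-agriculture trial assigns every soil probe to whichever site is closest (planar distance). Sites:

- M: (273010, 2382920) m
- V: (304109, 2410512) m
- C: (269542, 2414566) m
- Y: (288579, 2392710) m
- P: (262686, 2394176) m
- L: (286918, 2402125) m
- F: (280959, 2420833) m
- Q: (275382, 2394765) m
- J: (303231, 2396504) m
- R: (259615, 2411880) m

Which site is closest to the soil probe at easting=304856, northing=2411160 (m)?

V

Squared distances to each site:
M: 1811665316.000; V: 977913.000; C: 1258679432.000; Y: 605343229.000; P: 2066765156.000; L: 403403069.000; F: 664633538.000; Q: 1137512701.000; J: 217438961.000; R: 2047266481.000.
Minimum at V.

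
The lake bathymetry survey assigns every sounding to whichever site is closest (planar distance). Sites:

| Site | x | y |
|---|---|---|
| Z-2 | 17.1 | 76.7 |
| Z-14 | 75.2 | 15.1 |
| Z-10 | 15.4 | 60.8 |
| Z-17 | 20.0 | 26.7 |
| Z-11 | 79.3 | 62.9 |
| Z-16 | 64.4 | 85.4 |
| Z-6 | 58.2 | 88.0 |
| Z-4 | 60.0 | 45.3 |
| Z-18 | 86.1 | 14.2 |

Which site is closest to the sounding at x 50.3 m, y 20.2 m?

Z-14

Squared distances to each site:
Z-2: 4294.490; Z-14: 646.020; Z-10: 2866.370; Z-17: 960.340; Z-11: 2664.290; Z-16: 4449.850; Z-6: 4659.250; Z-4: 724.100; Z-18: 1317.640.
Minimum at Z-14.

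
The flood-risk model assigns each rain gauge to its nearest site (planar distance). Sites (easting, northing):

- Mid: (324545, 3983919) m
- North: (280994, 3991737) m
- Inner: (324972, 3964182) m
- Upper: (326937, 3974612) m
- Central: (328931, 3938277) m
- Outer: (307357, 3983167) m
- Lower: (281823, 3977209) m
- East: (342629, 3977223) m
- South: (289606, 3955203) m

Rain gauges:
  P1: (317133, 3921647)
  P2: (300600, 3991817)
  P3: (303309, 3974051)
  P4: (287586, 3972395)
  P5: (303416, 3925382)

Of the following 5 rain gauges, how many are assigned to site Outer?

P1 → Central
P2 → Outer
P3 → Outer
P4 → Lower
P5 → Central
2 of the 5 go to Outer.

2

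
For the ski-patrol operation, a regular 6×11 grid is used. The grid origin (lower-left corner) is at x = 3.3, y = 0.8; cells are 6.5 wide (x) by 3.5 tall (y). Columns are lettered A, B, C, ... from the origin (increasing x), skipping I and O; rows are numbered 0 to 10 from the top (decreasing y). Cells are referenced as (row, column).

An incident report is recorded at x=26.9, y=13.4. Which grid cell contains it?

(7, D)

Column index: ⌊(26.9 − 3.3) / 6.5⌋ = ⌊3.631⌋ = 3 → column D
Row offset from origin: ⌊(13.4 − 0.8) / 3.5⌋ = ⌊3.600⌋ = 3 → row 7 (counted from top)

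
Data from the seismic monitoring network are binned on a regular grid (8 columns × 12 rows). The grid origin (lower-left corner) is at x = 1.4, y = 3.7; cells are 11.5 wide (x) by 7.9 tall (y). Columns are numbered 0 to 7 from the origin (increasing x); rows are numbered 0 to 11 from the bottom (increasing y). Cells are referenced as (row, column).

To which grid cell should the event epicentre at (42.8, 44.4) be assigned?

Column index: ⌊(42.8 − 1.4) / 11.5⌋ = ⌊3.600⌋ = 3
Row offset from origin: ⌊(44.4 − 3.7) / 7.9⌋ = ⌊5.152⌋ = 5 → row 5

(5, 3)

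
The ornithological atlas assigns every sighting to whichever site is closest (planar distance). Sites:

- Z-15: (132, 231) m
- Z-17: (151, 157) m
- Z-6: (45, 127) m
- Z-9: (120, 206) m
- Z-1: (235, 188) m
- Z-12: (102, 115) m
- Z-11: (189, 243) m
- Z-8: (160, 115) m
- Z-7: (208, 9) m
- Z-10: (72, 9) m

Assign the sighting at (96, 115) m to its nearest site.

Z-12

Squared distances to each site:
Z-15: 14752.000; Z-17: 4789.000; Z-6: 2745.000; Z-9: 8857.000; Z-1: 24650.000; Z-12: 36.000; Z-11: 25033.000; Z-8: 4096.000; Z-7: 23780.000; Z-10: 11812.000.
Minimum at Z-12.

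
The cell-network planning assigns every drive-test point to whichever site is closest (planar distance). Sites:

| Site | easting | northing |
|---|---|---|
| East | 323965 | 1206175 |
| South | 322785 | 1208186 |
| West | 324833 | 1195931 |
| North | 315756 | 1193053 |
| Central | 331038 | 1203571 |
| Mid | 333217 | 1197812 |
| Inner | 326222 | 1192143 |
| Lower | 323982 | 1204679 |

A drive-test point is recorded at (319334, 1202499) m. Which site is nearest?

Squared distances to each site:
East: 34959137.000; South: 44251370.000; West: 73377625.000; North: 102029000.000; Central: 138132800.000; Mid: 214705658.000; Inner: 154691280.000; Lower: 26356304.000.
Minimum at Lower.

Lower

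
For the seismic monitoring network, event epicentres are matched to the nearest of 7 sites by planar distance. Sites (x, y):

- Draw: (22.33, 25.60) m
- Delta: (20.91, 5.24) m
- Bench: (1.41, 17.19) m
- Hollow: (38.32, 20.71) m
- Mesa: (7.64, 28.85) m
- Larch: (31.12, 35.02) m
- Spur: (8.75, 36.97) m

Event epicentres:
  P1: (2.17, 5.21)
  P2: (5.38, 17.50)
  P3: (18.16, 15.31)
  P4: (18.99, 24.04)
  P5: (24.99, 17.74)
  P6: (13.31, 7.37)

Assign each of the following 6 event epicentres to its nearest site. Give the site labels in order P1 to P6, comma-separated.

P1 → Bench (d²=144.10)
P2 → Bench (d²=15.86)
P3 → Delta (d²=108.97)
P4 → Draw (d²=13.59)
P5 → Draw (d²=68.86)
P6 → Delta (d²=62.30)

Bench, Bench, Delta, Draw, Draw, Delta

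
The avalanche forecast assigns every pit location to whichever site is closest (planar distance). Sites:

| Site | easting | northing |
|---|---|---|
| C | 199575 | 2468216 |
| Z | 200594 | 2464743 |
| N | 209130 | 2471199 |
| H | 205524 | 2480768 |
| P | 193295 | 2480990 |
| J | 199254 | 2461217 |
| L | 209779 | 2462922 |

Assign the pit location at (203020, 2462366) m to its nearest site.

Z

Squared distances to each site:
C: 46090525.000; Z: 11535605.000; N: 115353989.000; H: 344903620.000; P: 441429001.000; J: 15502957.000; L: 45993217.000.
Minimum at Z.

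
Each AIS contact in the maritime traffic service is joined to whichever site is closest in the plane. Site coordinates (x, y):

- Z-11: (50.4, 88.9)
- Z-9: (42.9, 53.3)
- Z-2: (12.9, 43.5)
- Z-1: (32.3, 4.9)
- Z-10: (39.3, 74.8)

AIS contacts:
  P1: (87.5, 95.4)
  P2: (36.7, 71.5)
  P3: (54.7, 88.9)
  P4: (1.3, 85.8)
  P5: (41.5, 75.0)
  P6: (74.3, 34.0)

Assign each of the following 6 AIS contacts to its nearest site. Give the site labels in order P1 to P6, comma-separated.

P1 → Z-11 (d²=1418.66)
P2 → Z-10 (d²=17.65)
P3 → Z-11 (d²=18.49)
P4 → Z-10 (d²=1565.00)
P5 → Z-10 (d²=4.88)
P6 → Z-9 (d²=1358.45)

Z-11, Z-10, Z-11, Z-10, Z-10, Z-9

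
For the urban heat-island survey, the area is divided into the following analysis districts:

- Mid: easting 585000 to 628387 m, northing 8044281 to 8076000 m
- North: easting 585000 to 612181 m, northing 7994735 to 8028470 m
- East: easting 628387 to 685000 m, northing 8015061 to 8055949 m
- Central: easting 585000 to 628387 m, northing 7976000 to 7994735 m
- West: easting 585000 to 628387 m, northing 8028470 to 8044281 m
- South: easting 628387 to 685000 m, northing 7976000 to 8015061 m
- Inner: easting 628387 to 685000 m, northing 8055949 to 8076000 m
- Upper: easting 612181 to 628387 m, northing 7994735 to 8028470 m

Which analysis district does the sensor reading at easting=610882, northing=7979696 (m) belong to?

The point has easting = 610882 and northing = 7979696.
Only Central satisfies 585000 ≤ easting ≤ 628387 and 7976000 ≤ northing ≤ 7994735.

Central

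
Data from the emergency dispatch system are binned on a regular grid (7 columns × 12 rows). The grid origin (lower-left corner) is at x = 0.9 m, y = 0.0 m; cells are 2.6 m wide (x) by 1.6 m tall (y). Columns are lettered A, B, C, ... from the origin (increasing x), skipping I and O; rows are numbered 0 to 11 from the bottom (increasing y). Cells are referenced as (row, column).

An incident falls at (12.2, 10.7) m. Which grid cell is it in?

(6, E)

Column index: ⌊(12.2 − 0.9) / 2.6⌋ = ⌊4.346⌋ = 4 → column E
Row offset from origin: ⌊(10.7 − 0.0) / 1.6⌋ = ⌊6.687⌋ = 6 → row 6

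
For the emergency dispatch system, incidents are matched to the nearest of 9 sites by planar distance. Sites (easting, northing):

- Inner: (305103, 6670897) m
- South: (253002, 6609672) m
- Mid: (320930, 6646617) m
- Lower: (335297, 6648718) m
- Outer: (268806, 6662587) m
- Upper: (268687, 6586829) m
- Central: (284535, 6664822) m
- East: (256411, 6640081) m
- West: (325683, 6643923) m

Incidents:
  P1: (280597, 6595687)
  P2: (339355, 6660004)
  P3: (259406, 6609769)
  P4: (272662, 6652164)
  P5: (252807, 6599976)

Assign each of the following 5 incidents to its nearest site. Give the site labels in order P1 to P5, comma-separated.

Upper, Lower, South, Outer, South

P1 → Upper (d²=220312264.00)
P2 → Lower (d²=143841160.00)
P3 → South (d²=41020625.00)
P4 → Outer (d²=123507665.00)
P5 → South (d²=94050441.00)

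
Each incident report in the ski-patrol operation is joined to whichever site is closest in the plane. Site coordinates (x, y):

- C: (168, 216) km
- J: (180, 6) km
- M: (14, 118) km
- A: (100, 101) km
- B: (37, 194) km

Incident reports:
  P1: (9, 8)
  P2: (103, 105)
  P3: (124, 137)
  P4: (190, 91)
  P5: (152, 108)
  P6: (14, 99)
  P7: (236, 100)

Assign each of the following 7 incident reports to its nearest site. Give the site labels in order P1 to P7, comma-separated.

M, A, A, J, A, M, J

P1 → M (d²=12125.00)
P2 → A (d²=25.00)
P3 → A (d²=1872.00)
P4 → J (d²=7325.00)
P5 → A (d²=2753.00)
P6 → M (d²=361.00)
P7 → J (d²=11972.00)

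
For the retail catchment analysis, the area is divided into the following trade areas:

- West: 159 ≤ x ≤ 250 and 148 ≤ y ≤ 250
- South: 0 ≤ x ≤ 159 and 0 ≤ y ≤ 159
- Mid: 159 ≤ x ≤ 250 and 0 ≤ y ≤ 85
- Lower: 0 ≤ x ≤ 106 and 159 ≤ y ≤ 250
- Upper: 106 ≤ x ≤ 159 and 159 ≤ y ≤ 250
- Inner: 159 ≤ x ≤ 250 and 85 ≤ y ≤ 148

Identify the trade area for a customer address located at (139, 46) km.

The point has x = 139 and y = 46.
Only South satisfies 0 ≤ x ≤ 159 and 0 ≤ y ≤ 159.

South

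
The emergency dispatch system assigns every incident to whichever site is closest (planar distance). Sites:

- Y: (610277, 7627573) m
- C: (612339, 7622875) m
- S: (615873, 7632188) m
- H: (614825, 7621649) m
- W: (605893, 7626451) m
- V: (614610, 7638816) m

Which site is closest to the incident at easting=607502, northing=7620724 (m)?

C

Squared distances to each site:
Y: 54609426.000; C: 28023370.000; S: 201496937.000; H: 54481954.000; W: 35387410.000; V: 377844128.000.
Minimum at C.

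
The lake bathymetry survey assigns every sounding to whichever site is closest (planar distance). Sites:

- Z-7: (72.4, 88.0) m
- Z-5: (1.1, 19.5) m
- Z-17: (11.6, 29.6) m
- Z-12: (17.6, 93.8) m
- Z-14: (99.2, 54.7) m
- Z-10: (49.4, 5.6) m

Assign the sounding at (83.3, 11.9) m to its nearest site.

Z-10

Squared distances to each site:
Z-7: 5910.020; Z-5: 6814.600; Z-17: 5454.180; Z-12: 11024.100; Z-14: 2084.650; Z-10: 1188.900.
Minimum at Z-10.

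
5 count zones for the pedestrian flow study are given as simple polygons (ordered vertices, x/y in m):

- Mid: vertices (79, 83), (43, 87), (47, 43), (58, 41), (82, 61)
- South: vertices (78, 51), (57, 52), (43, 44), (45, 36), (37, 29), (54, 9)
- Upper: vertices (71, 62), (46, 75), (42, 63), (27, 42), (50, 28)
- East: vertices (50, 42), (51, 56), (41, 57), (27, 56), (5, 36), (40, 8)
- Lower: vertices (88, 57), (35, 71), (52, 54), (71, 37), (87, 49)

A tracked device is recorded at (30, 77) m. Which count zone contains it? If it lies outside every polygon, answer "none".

Cast a ray rightward from (30, 77). For each polygon, the edges (by vertex number in listed order) whose endpoints lie on opposite sides of y = 77, where each meets that height, and whether that is right or left of the point:
Mid: 2–3 at x≈43.9 (right), 5–1 at x≈79.8 (right) → 2 crossings.
South: no edge straddles that height → 0 crossings.
Upper: no edge straddles that height → 0 crossings.
East: no edge straddles that height → 0 crossings.
Lower: no edge straddles that height → 0 crossings.
All counts are even, so the point lies outside every listed polygon.

none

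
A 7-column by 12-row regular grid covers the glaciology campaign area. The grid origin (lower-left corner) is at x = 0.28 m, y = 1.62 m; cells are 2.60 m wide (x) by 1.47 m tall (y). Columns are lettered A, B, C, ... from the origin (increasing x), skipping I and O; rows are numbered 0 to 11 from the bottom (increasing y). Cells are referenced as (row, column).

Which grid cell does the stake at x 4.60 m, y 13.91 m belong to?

Column index: ⌊(4.60 − 0.28) / 2.60⌋ = ⌊1.662⌋ = 1 → column B
Row offset from origin: ⌊(13.91 − 1.62) / 1.47⌋ = ⌊8.361⌋ = 8 → row 8

(8, B)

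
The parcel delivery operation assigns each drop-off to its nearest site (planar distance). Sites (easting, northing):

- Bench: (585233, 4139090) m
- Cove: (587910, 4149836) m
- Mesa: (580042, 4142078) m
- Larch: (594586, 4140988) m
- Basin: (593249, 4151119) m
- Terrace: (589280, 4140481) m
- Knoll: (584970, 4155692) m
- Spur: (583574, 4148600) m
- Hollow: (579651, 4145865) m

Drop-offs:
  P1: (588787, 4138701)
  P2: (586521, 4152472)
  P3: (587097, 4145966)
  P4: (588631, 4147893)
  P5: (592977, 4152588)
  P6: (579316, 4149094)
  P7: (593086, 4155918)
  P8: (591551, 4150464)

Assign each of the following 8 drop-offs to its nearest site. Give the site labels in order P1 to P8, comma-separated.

Terrace, Cove, Cove, Cove, Basin, Hollow, Basin, Basin

P1 → Terrace (d²=3411449.00)
P2 → Cove (d²=8877817.00)
P3 → Cove (d²=15637869.00)
P4 → Cove (d²=4295090.00)
P5 → Basin (d²=2231945.00)
P6 → Hollow (d²=10538666.00)
P7 → Basin (d²=23056970.00)
P8 → Basin (d²=3312229.00)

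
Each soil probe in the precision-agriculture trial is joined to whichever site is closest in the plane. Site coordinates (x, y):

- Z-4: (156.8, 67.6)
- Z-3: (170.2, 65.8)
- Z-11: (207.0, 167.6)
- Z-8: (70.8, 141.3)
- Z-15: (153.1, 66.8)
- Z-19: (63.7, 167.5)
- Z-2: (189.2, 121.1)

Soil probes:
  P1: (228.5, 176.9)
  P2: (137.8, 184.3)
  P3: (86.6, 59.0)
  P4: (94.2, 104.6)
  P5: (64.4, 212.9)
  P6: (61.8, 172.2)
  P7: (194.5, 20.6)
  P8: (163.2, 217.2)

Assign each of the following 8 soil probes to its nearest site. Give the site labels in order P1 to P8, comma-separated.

Z-11, Z-11, Z-15, Z-8, Z-19, Z-19, Z-3, Z-11

P1 → Z-11 (d²=548.74)
P2 → Z-11 (d²=5067.53)
P3 → Z-15 (d²=4483.09)
P4 → Z-8 (d²=1894.45)
P5 → Z-19 (d²=2061.65)
P6 → Z-19 (d²=25.70)
P7 → Z-3 (d²=2633.53)
P8 → Z-11 (d²=4378.60)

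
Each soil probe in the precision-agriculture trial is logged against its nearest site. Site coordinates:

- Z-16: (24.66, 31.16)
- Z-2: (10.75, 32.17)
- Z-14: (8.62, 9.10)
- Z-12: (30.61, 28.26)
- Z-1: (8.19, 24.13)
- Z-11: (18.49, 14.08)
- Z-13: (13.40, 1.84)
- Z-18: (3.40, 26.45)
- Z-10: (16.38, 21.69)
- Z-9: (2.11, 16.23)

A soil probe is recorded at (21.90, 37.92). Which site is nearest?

Z-16

Squared distances to each site:
Z-16: 53.315; Z-2: 157.385; Z-14: 1006.951; Z-12: 169.180; Z-1: 378.128; Z-11: 579.974; Z-13: 1374.016; Z-18: 473.811; Z-10: 293.883; Z-9: 862.100.
Minimum at Z-16.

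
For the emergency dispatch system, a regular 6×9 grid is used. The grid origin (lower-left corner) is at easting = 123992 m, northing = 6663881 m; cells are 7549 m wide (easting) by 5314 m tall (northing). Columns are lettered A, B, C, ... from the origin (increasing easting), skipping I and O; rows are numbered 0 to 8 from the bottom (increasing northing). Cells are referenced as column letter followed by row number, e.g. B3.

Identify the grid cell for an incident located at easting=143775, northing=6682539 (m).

Column index: ⌊(143775 − 123992) / 7549⌋ = ⌊2.621⌋ = 2 → column C
Row offset from origin: ⌊(6682539 − 6663881) / 5314⌋ = ⌊3.511⌋ = 3 → row 3

C3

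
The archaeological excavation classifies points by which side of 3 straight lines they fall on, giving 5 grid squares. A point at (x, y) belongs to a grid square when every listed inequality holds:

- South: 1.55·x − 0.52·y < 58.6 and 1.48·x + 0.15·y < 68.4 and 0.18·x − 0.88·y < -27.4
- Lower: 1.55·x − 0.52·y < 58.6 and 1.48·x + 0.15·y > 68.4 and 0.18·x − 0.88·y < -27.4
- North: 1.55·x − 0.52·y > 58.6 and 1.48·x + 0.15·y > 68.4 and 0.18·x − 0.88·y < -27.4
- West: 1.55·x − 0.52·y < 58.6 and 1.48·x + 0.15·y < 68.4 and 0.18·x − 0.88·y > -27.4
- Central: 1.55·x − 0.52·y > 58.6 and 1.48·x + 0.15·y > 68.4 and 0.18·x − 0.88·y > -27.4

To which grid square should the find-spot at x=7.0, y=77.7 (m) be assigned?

South

1.55·7.0 − 0.52·77.7 = -29.554, which is < 58.6
1.48·7.0 + 0.15·77.7 = 22.015, which is < 68.4
0.18·7.0 − 0.88·77.7 = -67.116, which is < -27.4
This sign pattern matches South.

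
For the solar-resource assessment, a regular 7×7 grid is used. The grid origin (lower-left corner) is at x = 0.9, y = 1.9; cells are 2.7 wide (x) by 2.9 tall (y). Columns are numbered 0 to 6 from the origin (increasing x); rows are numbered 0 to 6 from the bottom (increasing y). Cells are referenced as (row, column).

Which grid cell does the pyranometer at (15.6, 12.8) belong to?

Column index: ⌊(15.6 − 0.9) / 2.7⌋ = ⌊5.444⌋ = 5
Row offset from origin: ⌊(12.8 − 1.9) / 2.9⌋ = ⌊3.759⌋ = 3 → row 3

(3, 5)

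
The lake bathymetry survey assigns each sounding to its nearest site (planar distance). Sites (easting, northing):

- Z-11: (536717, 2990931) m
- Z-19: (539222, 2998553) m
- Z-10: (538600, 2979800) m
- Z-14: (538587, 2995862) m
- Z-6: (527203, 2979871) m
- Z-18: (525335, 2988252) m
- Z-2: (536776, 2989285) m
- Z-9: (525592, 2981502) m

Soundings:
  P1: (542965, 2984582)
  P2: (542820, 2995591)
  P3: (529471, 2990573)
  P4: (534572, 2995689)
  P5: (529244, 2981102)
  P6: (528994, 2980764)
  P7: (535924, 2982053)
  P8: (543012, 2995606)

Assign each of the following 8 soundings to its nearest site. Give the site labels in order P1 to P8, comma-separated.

P1 → Z-10 (d²=41920749.00)
P2 → Z-14 (d²=17991730.00)
P3 → Z-18 (d²=22493537.00)
P4 → Z-14 (d²=16150154.00)
P5 → Z-6 (d²=5681042.00)
P6 → Z-6 (d²=4005130.00)
P7 → Z-10 (d²=12236985.00)
P8 → Z-14 (d²=19646161.00)

Z-10, Z-14, Z-18, Z-14, Z-6, Z-6, Z-10, Z-14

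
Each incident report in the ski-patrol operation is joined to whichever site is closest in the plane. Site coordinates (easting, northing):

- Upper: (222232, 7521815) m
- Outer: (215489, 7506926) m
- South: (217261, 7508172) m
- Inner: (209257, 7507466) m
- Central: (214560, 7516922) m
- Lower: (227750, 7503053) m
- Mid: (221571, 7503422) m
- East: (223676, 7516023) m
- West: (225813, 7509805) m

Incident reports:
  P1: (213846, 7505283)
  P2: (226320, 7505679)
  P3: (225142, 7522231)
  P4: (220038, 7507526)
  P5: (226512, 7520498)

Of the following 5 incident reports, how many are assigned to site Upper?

2

P1 → Outer
P2 → Lower
P3 → Upper
P4 → South
P5 → Upper
2 of the 5 go to Upper.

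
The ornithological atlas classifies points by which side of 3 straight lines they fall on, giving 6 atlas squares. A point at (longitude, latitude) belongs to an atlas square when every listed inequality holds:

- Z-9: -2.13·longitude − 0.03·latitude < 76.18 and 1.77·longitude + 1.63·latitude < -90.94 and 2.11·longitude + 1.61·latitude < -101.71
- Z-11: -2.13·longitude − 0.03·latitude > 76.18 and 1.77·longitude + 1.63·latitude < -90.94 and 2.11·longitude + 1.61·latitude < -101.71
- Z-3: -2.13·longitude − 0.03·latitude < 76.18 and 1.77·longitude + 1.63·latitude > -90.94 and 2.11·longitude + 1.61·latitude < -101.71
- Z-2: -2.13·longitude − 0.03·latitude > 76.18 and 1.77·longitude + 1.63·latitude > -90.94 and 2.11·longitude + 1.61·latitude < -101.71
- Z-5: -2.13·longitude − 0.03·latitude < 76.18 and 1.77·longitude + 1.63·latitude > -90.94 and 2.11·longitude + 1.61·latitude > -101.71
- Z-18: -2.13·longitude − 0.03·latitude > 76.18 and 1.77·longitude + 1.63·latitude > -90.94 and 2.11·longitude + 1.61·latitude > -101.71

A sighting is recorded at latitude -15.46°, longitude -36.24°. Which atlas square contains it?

-2.13·-36.24 − 0.03·-15.46 = 77.655, which is > 76.18
1.77·-36.24 + 1.63·-15.46 = -89.345, which is > -90.94
2.11·-36.24 + 1.61·-15.46 = -101.357, which is > -101.71
This sign pattern matches Z-18.

Z-18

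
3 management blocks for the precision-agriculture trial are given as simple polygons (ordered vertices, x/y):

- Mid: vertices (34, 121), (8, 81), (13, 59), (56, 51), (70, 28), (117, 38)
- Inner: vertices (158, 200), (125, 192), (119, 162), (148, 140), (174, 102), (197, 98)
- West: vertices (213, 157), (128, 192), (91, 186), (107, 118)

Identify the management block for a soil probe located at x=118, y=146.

Cast a ray rightward from (118, 146). For each polygon, the edges (by vertex number in listed order) whose endpoints lie on opposite sides of y = 146, where each meets that height, and whether that is right or left of the point:
Mid: no edge straddles that height → 0 crossings.
Inner: 3–4 at x≈140.1 (right), 6–1 at x≈178.6 (right) → 2 crossings.
West: 3–4 at x≈100.4 (left), 4–1 at x≈183.1 (right) → 1 crossing.
Only West has an odd count, so the point is inside West.

West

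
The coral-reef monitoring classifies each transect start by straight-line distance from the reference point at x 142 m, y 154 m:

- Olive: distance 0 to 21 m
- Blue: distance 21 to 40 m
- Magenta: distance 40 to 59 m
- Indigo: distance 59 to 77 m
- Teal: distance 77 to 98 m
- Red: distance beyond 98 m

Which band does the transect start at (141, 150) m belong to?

Distance = √((141−142)² + (150−154)²) = √(1.000 + 16.000) = 4.123 m.
0 ≤ 4.123 < 21 → Olive.

Olive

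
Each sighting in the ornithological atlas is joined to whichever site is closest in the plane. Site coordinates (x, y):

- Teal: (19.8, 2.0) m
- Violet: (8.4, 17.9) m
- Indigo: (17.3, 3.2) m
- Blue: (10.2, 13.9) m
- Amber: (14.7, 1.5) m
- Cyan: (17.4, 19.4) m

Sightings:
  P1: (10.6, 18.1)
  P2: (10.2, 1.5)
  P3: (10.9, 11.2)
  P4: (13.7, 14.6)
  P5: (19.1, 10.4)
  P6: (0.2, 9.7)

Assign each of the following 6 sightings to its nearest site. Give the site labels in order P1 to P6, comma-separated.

P1 → Violet (d²=4.88)
P2 → Amber (d²=20.25)
P3 → Blue (d²=7.78)
P4 → Blue (d²=12.74)
P5 → Indigo (d²=55.08)
P6 → Blue (d²=117.64)

Violet, Amber, Blue, Blue, Indigo, Blue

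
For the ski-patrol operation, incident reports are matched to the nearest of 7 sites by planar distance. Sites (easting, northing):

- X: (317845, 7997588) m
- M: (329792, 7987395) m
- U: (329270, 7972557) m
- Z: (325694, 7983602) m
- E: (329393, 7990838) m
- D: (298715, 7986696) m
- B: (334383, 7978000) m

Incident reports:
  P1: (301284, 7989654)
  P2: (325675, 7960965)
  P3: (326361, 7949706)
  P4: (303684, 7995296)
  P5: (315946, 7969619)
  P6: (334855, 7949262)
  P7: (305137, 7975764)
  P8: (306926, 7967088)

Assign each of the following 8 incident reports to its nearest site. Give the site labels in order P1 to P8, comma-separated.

P1 → D (d²=15349525.00)
P2 → U (d²=147298489.00)
P3 → U (d²=530630482.00)
P4 → D (d²=98650961.00)
P5 → U (d²=186160820.00)
P6 → U (d²=573849250.00)
P7 → D (d²=160750708.00)
P8 → D (d²=451894185.00)

D, U, U, D, U, U, D, D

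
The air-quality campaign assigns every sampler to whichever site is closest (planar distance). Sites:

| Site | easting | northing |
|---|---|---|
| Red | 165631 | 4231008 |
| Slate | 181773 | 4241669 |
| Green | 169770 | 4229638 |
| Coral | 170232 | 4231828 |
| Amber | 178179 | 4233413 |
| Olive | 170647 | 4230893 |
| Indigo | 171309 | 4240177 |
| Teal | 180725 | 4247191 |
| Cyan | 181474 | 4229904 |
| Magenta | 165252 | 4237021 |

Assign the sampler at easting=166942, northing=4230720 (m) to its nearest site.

Red

Squared distances to each site:
Red: 1801665.000; Slate: 339839162.000; Green: 9168308.000; Coral: 12051764.000; Amber: 133522418.000; Olive: 13756954.000; Indigo: 108505538.000; Teal: 461264930.000; Cyan: 211844880.000; Magenta: 42558701.000.
Minimum at Red.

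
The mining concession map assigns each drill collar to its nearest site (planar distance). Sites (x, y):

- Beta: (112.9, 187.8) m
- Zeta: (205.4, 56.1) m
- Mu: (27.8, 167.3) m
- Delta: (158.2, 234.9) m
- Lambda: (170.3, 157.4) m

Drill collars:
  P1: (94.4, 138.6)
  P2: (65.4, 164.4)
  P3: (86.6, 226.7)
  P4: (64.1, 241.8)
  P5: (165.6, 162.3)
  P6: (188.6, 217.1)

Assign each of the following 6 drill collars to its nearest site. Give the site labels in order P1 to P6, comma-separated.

Beta, Mu, Beta, Beta, Lambda, Delta

P1 → Beta (d²=2762.89)
P2 → Mu (d²=1422.17)
P3 → Beta (d²=2204.90)
P4 → Beta (d²=5297.44)
P5 → Lambda (d²=46.10)
P6 → Delta (d²=1241.00)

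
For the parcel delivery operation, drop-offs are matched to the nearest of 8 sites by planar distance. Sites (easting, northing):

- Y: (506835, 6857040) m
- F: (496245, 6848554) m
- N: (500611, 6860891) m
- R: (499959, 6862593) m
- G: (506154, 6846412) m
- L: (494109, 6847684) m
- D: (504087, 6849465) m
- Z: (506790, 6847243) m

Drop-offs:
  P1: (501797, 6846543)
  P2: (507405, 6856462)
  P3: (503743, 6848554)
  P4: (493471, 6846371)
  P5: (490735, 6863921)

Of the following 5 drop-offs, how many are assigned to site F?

0

P1 → D
P2 → Y
P3 → D
P4 → L
P5 → R
0 of the 5 go to F.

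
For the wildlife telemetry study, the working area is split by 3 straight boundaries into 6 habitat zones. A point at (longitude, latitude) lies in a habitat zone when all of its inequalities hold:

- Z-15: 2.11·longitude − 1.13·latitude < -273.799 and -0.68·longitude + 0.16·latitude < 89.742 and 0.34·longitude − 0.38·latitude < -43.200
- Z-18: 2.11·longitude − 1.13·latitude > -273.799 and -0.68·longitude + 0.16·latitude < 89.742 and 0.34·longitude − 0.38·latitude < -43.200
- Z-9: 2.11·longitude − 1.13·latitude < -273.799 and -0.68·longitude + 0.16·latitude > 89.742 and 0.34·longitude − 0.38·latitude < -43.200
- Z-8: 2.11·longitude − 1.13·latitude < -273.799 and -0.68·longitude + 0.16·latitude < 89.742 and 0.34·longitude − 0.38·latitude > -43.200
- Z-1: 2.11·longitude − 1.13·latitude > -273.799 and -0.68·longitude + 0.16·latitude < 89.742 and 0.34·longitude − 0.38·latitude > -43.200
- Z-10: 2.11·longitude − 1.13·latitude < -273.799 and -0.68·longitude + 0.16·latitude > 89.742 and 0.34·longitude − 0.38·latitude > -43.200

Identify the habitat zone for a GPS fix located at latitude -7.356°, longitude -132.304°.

Z-1

2.11·-132.304 − 1.13·-7.356 = -270.849, which is > -273.799
-0.68·-132.304 + 0.16·-7.356 = 88.790, which is < 89.742
0.34·-132.304 − 0.38·-7.356 = -42.188, which is > -43.200
This sign pattern matches Z-1.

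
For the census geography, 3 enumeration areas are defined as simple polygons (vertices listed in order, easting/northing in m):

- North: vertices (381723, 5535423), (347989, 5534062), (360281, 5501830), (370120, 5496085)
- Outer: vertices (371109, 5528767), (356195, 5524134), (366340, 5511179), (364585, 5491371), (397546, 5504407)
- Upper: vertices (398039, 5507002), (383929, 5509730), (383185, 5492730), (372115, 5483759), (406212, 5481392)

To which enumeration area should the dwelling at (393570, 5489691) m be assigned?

Cast a ray rightward from (393570, 5489691). For each polygon, the edges (by vertex number in listed order) whose endpoints lie on opposite sides of northing = 5489691, where each meets that height, and whether that is right or left of the point:
North: no edge straddles that height → 0 crossings.
Outer: no edge straddles that height → 0 crossings.
Upper: 3–4 at easting≈379434.9 (left), 5–1 at easting≈403563.5 (right) → 1 crossing.
Only Upper has an odd count, so the point is inside Upper.

Upper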